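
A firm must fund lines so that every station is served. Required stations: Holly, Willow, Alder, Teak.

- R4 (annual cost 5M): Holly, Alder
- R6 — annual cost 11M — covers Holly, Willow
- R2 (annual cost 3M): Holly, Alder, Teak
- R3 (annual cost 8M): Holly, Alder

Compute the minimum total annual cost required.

Choose R6 and R2: together they cover Holly, Willow, Alder, Teak — every station.
Total annual cost: 11 + 3 = 14.
No cover costs less than 14.

14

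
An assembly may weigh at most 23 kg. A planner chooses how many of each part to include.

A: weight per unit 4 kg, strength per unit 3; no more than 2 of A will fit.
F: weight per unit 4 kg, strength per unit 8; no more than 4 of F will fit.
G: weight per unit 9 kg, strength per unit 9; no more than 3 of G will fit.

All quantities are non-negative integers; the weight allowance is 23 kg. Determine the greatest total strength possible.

35

F has the best ratio (8/4); taking only F gives at most 4×8 = 32 (stopped by the supply cap of 4).
Mixing does better — 1×A and 4×F: weight 20 ≤ 23, strength 1·3 + 4·8 = 35.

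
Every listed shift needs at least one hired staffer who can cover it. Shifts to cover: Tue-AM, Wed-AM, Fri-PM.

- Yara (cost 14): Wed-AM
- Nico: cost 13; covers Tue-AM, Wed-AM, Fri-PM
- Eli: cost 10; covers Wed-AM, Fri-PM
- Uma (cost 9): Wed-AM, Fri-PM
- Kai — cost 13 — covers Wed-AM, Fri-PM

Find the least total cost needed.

Nico alone covers Tue-AM, Wed-AM, Fri-PM — every shift.
Total cost: 13.

13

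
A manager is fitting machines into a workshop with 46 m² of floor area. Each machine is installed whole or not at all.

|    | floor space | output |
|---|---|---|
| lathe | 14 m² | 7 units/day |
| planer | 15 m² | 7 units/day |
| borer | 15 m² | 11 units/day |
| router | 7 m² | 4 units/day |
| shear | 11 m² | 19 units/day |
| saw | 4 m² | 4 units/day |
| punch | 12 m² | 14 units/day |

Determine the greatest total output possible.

48

This is an integer program with binary decision variables.
Allowing fractional choices, the relaxed optimum would be about 50.3, but machines are indivisible.
borer + shear + punch: floor space 15 + 11 + 12 = 38 ≤ 46, output 11 + 19 + 14 = 44.
borer + router + shear + punch: floor space 15 + 7 + 11 + 12 = 45 ≤ 46, output 11 + 4 + 19 + 14 = 48.
borer + shear + saw + punch: floor space 15 + 11 + 4 + 12 = 42 ≤ 46, output 11 + 19 + 4 + 14 = 48.
The maximum output is 48; one optimal choice is borer, shear, saw, and punch.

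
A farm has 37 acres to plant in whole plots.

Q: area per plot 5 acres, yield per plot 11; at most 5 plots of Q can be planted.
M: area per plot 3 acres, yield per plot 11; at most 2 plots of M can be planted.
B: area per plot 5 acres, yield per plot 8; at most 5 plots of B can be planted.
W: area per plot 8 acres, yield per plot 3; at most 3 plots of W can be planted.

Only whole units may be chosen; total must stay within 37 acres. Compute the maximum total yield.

85

Take 5×Q, 2×M, and 1×B: area 36 ≤ 37, yield 5·11 + 2·11 + 1·8 = 85.
M has the best ratio (11/3) and is taken to its limit of 2; remaining capacity is filled optimally with the others.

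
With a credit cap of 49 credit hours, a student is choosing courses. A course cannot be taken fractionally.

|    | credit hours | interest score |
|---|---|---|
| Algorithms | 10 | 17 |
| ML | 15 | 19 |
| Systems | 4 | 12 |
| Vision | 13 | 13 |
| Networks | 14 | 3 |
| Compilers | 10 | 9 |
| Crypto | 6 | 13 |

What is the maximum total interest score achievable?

Take Algorithms, ML, Systems, Vision, and Crypto: credit hours 10 + 15 + 4 + 13 + 6 = 48 ≤ 49, interest score 17 + 19 + 12 + 13 + 13 = 74.
No other feasible combination does better.

74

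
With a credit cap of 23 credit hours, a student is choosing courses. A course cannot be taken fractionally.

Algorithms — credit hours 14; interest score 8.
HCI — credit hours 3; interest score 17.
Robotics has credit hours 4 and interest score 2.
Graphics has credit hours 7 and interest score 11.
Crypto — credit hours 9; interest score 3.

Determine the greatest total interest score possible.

33

Allowing fractional choices, the relaxed optimum would be about 35.4, but courses are indivisible.
HCI + Robotics + Graphics: credit hours 3 + 4 + 7 = 14 ≤ 23, interest score 17 + 2 + 11 = 30.
HCI + Robotics + Graphics + Crypto: credit hours 3 + 4 + 7 + 9 = 23 ≤ 23, interest score 17 + 2 + 11 + 3 = 33.
HCI + Graphics + Crypto: credit hours 3 + 7 + 9 = 19 ≤ 23, interest score 17 + 11 + 3 = 31.
Best is HCI, Robotics, Graphics, and Crypto with total interest score 33.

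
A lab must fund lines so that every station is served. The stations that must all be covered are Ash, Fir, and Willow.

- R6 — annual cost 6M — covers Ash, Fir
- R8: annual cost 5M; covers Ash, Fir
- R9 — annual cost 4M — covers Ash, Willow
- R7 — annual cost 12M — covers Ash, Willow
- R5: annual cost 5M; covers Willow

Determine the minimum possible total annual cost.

Choose R8 and R9: together they cover Ash, Fir, Willow — every station.
Total annual cost: 5 + 4 = 9.
No cover costs less than 9.

9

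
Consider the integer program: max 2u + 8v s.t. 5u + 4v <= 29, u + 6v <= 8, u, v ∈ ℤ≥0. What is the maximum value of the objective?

12

(u,v)=(2,1): 5·2+4·1=14≤29, 1·2+6·1=8≤8, objective 12.
(u,v)=(1,1): 5·1+4·1=9≤29, 1·1+6·1=7≤8, objective 10.
(u,v)=(5,0): 5·5+4·0=25≤29, 1·5+6·0=5≤8, objective 10.
The best lattice point is (2,1), giving 12.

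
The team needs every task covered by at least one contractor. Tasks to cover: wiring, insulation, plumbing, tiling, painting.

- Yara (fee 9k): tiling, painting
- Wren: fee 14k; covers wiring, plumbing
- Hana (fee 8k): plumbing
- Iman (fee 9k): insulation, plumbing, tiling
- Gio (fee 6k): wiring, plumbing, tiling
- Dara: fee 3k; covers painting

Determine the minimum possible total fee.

18

Choose Iman, Gio, and Dara: together they cover wiring, insulation, plumbing, tiling, painting — every task.
Total fee: 9 + 6 + 3 = 18.
No cover costs less than 18.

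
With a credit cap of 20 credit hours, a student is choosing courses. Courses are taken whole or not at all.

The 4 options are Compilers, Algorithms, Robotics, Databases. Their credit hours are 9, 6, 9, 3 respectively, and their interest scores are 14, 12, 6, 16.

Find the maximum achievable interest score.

42

Algorithms + Robotics + Databases: credit hours 6 + 9 + 3 = 18 ≤ 20, interest score 12 + 6 + 16 = 34.
Compilers + Algorithms + Databases: credit hours 9 + 6 + 3 = 18 ≤ 20, interest score 14 + 12 + 16 = 42.
Compilers + Databases: credit hours 9 + 3 = 12 ≤ 20, interest score 14 + 16 = 30.
Best is Compilers, Algorithms, and Databases with total interest score 42.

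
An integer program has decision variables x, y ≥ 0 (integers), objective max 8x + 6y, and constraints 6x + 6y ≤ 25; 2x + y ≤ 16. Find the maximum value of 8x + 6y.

The continuous relaxation peaks at (4.17, 0) with value 33.33; rounding to a feasible lattice point costs some objective.
(x,y)=(4,0) is feasible, giving 32.
(x,y)=(3,1) is feasible, giving 30.
(x,y)=(3,0) is feasible, giving 24.
Maximum is 32 at (x,y)=(4,0).

32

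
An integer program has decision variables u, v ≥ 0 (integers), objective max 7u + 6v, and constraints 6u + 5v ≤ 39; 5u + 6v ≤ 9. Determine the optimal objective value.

7

(u,v)=(1,0): 6·1+5·0=6≤39, 5·1+6·0=5≤9, objective 7.
(u,v)=(0,1): 6·0+5·1=5≤39, 5·0+6·1=6≤9, objective 6.
The best lattice point is (1,0), giving 7.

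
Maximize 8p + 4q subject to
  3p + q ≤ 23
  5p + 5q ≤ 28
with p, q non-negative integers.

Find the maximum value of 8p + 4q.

40

Relaxing integrality, the LP optimum is 44.80 at (p,q) = (5.6, 0), which is not an integer point.
(p,q)=(5,0): 3·5+1·0=15≤23, 5·5+5·0=25≤28, objective 40.
(p,q)=(4,1): 3·4+1·1=13≤23, 5·4+5·1=25≤28, objective 36.
(p,q)=(4,0): 3·4+1·0=12≤23, 5·4+5·0=20≤28, objective 32.
Maximum is 40 at (p,q)=(5,0).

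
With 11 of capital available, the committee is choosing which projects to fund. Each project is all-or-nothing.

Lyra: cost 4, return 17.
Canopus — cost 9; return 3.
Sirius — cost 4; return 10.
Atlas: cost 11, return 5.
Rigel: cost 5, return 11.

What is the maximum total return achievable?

28

Take Lyra and Rigel: cost 4 + 5 = 9 ≤ 11, return 17 + 11 = 28.
No other feasible combination does better.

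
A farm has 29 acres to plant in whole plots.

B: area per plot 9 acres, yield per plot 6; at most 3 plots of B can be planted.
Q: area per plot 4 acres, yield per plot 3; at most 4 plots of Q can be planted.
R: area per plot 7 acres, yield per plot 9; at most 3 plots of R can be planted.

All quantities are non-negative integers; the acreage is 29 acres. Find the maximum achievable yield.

33

1×Q and 3×R: area 25 ≤ 29, yield 1·3 + 3·9 = 30.
2×Q and 3×R: area 29 ≤ 29, yield 2·3 + 3·9 = 33.
Best is 33.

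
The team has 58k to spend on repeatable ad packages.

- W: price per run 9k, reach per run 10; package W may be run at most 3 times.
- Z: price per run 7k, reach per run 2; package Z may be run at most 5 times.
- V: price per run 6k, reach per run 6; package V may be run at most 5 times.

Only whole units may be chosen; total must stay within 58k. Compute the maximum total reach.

60

W has the best ratio (10/9); taking only W gives at most 3×10 = 30 (stopped by the supply cap of 3).
Mixing does better — 3×W and 5×V: price 57 ≤ 58, reach 3·10 + 5·6 = 60.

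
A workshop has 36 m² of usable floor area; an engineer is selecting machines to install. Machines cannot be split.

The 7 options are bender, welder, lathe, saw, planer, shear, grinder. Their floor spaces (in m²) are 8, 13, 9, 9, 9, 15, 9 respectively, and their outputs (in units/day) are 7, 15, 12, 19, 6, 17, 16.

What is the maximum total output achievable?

54

bender + lathe + saw + grinder: floor space 8 + 9 + 9 + 9 = 35 ≤ 36, output 7 + 12 + 19 + 16 = 54.
lathe + saw + planer + grinder: floor space 9 + 9 + 9 + 9 = 36 ≤ 36, output 12 + 19 + 6 + 16 = 53.
Best is bender, lathe, saw, and grinder with total output 54.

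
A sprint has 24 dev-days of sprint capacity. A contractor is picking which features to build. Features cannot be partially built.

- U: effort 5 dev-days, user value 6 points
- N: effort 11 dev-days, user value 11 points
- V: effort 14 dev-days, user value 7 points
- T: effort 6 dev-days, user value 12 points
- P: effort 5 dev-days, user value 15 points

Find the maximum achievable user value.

This is an integer program with binary decision variables.
Allowing fractional choices, the relaxed optimum would be about 41.0, but features are indivisible.
N + T + P: effort 11 + 6 + 5 = 22 ≤ 24, user value 11 + 12 + 15 = 38.
U + N + P: effort 5 + 11 + 5 = 21 ≤ 24, user value 6 + 11 + 15 = 32.
U + T + P: effort 5 + 6 + 5 = 16 ≤ 24, user value 6 + 12 + 15 = 33.
Best is N, T, and P with total user value 38.

38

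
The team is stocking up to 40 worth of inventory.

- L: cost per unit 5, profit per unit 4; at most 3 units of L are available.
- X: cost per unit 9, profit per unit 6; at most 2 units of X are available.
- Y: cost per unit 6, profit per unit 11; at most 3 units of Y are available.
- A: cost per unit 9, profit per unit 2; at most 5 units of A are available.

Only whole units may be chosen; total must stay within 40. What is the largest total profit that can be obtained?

Y has the best ratio (11/6); taking only Y gives at most 3×11 = 33 (stopped by the supply cap of 3).
Mixing does better — 2×L, 1×X, and 3×Y: cost 37 ≤ 40, profit 2·4 + 1·6 + 3·11 = 47.

47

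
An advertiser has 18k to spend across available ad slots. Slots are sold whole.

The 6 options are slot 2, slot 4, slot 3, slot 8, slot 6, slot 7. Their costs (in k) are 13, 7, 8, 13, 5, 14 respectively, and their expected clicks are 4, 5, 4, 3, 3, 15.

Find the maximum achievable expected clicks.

15

This is an integer program with binary decision variables.
slot 4 + slot 3: cost 7 + 8 = 15 ≤ 18, expected clicks 5 + 4 = 9.
slot 7: cost 14 ≤ 18, expected clicks 15.
slot 4 + slot 6: cost 7 + 5 = 12 ≤ 18, expected clicks 5 + 3 = 8.
Best is slot 7 with total expected clicks 15.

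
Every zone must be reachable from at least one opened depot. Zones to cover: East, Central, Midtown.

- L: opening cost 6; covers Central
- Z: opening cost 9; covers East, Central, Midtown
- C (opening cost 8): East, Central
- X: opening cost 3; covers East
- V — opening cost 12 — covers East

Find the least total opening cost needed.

9

Z alone covers East, Central, Midtown — every zone.
Total opening cost: 9.
No cover costs less than 9.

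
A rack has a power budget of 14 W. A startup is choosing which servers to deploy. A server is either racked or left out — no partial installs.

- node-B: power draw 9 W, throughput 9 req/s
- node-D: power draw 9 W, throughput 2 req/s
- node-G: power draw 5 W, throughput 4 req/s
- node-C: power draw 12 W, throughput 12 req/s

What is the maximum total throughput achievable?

13

Allowing fractional choices, the relaxed optimum would be about 14.0, but servers are indivisible.
node-C: power draw 12 ≤ 14, throughput 12.
node-B: power draw 9 ≤ 14, throughput 9.
node-B + node-G: power draw 9 + 5 = 14 ≤ 14, throughput 9 + 4 = 13.
Best is node-B and node-G with total throughput 13.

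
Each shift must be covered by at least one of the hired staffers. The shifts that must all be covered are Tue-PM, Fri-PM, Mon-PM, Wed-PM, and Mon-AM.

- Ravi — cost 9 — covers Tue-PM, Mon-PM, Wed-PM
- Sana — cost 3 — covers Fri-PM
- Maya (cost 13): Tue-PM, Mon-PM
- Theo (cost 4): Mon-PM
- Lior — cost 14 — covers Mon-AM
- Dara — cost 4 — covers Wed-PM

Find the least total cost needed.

Choose Ravi, Sana, and Lior: together they cover Tue-PM, Fri-PM, Mon-PM, Wed-PM, Mon-AM — every shift.
Total cost: 9 + 3 + 14 = 26.
No cover costs less than 26.

26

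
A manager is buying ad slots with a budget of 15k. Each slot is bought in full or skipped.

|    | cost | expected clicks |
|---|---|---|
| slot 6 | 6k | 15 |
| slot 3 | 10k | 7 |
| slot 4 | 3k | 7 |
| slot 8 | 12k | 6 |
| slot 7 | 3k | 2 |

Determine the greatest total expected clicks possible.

24

This is a 0-1 knapsack instance.
slot 6 + slot 4: cost 6 + 3 = 9 ≤ 15, expected clicks 15 + 7 = 22.
slot 6 + slot 7: cost 6 + 3 = 9 ≤ 15, expected clicks 15 + 2 = 17.
slot 6 + slot 4 + slot 7: cost 6 + 3 + 3 = 12 ≤ 15, expected clicks 15 + 7 + 2 = 24.
Best is slot 6, slot 4, and slot 7 with total expected clicks 24.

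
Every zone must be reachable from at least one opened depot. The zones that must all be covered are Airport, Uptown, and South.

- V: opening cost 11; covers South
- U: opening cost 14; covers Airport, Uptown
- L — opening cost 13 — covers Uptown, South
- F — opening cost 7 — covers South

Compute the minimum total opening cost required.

21

The greedy cost-per-new-zone heuristic would pick L and U for 27, but a cheaper cover exists.
Choose U and F: together they cover Airport, Uptown, South — every zone.
Total opening cost: 14 + 7 = 21.
No cover costs less than 21.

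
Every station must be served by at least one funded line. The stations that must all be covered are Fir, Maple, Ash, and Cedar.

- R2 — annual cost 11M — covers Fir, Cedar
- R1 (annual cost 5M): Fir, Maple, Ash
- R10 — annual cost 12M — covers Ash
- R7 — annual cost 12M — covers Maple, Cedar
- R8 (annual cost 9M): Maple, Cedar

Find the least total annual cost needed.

This is an integer covering problem.
Choose R1 and R8: together they cover Fir, Maple, Ash, Cedar — every station.
Total annual cost: 5 + 9 = 14.
No cover costs less than 14.

14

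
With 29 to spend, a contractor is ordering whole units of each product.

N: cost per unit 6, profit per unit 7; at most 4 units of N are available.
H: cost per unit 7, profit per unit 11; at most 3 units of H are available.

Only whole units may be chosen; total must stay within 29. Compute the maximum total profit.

40

This is a bounded integer knapsack.
1×N and 3×H: cost 27 ≤ 29, profit 1·7 + 3·11 = 40.
2×N and 2×H: cost 26 ≤ 29, profit 2·7 + 2·11 = 36.
Best is 40.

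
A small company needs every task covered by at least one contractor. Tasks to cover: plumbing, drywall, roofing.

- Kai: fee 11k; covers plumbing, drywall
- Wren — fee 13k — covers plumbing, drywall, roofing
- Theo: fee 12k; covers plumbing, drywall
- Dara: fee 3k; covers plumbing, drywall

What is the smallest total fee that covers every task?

13

The greedy cost-per-new-task heuristic would pick Dara and Wren for 16, but a cheaper cover exists.
Wren alone covers plumbing, drywall, roofing — every task.
Total fee: 13.
No cover costs less than 13.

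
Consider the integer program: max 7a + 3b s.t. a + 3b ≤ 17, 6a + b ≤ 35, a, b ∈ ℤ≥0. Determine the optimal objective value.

47

Relaxing integrality, the LP optimum is 48.06 at (a,b) = (5.18, 3.94), which is not an integer point.
(a,b)=(5,4): 1·5+3·4=17≤17, 6·5+1·4=34≤35, objective 47.
(a,b)=(5,3): 1·5+3·3=14≤17, 6·5+1·3=33≤35, objective 44.
(a,b)=(5,2): 1·5+3·2=11≤17, 6·5+1·2=32≤35, objective 41.
No feasible integer point exceeds 47.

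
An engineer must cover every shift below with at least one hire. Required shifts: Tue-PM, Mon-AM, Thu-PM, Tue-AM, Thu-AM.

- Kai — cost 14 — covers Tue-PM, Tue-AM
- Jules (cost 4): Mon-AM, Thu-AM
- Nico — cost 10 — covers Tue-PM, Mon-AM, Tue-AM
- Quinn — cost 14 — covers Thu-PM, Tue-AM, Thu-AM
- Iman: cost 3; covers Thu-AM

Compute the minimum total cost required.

24

This is a weighted set-cover instance.
The greedy cost-per-new-shift heuristic would pick Jules, Nico, and Quinn for 28, but a cheaper cover exists.
Choose Nico and Quinn: together they cover Tue-PM, Mon-AM, Thu-PM, Tue-AM, Thu-AM — every shift.
Total cost: 10 + 14 = 24.
No cover costs less than 24.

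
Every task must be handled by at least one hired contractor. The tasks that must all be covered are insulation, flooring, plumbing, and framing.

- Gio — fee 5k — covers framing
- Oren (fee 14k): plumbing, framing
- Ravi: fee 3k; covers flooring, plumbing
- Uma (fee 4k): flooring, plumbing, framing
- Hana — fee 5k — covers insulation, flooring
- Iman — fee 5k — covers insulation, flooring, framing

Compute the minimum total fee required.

This is an integer covering problem.
The greedy cost-per-new-task heuristic would pick Uma and Hana for 9, but a cheaper cover exists.
Choose Ravi and Iman: together they cover insulation, flooring, plumbing, framing — every task.
Total fee: 3 + 5 = 8.
No cover costs less than 8.

8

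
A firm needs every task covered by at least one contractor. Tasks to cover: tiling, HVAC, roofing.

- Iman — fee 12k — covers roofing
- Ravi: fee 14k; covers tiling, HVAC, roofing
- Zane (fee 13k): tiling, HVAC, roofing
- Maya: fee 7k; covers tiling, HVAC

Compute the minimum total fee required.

This is a weighted set-cover instance.
The greedy cost-per-new-task heuristic would pick Maya and Iman for 19, but a cheaper cover exists.
Zane alone covers tiling, HVAC, roofing — every task.
Total fee: 13.
No cover costs less than 13.

13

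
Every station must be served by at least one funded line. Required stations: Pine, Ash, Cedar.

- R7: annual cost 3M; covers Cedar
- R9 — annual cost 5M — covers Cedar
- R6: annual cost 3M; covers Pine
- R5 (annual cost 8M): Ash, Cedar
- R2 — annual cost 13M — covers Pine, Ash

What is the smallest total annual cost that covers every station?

11

The greedy cost-per-new-station heuristic would pick R7, R6, and R5 for 14, but a cheaper cover exists.
Choose R6 and R5: together they cover Pine, Ash, Cedar — every station.
Total annual cost: 3 + 8 = 11.
No cover costs less than 11.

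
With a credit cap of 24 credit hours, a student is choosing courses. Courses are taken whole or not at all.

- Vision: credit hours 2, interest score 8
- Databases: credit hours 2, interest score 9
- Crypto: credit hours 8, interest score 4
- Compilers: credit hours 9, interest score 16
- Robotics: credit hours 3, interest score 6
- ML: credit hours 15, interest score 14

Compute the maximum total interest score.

Allowing fractional choices, the relaxed optimum would be about 46.5, but courses are indivisible.
Vision + Databases + Crypto + Compilers: credit hours 2 + 2 + 8 + 9 = 21 ≤ 24, interest score 8 + 9 + 4 + 16 = 37.
Vision + Databases + Compilers + Robotics: credit hours 2 + 2 + 9 + 3 = 16 ≤ 24, interest score 8 + 9 + 16 + 6 = 39.
Vision + Databases + Crypto + Compilers + Robotics: credit hours 2 + 2 + 8 + 9 + 3 = 24 ≤ 24, interest score 8 + 9 + 4 + 16 + 6 = 43.
Best is Vision, Databases, Crypto, Compilers, and Robotics with total interest score 43.

43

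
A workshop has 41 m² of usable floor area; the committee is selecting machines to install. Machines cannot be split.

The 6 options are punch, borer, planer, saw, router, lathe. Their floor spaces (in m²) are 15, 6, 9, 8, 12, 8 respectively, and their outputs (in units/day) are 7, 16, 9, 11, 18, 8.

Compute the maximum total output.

Take borer, planer, saw, and router: floor space 6 + 9 + 8 + 12 = 35 ≤ 41, output 16 + 9 + 11 + 18 = 54.
No other feasible combination does better.

54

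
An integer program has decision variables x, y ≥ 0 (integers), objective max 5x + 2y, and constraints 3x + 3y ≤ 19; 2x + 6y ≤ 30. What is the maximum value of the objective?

Relaxing integrality, the LP optimum is 31.67 at (x,y) = (6.33, 0), which is not an integer point.
(x,y)=(6,0) is feasible, giving 30.
(x,y)=(5,1) is feasible, giving 27.
(x,y)=(5,0) is feasible, giving 25.
No feasible integer point exceeds 30.

30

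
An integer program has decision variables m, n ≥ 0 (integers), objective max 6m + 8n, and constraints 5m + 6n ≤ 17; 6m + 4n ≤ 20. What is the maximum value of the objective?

22

Relaxing integrality, the LP optimum is 22.67 at (m,n) = (0, 2.83), which is not an integer point.
(m,n)=(1,2) is feasible, giving 22.
(m,n)=(2,1) is feasible, giving 20.
Maximum is 22 at (m,n)=(1,2).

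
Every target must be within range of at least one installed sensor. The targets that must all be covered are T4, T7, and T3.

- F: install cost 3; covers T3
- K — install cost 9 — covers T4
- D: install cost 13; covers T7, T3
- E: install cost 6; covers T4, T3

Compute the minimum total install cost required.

19

This is an integer covering problem.
Choose D and E: together they cover T4, T7, T3 — every target.
Total install cost: 13 + 6 = 19.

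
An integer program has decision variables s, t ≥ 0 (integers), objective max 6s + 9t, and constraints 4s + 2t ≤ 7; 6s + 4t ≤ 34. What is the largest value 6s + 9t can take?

27

(s,t)=(0,3): 4·0+2·3=6≤7, 6·0+4·3=12≤34, objective 27.
(s,t)=(0,2): 4·0+2·2=4≤7, 6·0+4·2=8≤34, objective 18.
Maximum is 27 at (s,t)=(0,3).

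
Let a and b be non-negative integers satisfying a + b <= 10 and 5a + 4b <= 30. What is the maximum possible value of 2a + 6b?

42

Relaxing integrality, the LP optimum is 45.00 at (a,b) = (0, 7.5), which is not an integer point.
(a,b)=(0,7): 1·0+1·7=7≤10, 5·0+4·7=28≤30, objective 42.
(a,b)=(1,6): 1·1+1·6=7≤10, 5·1+4·6=29≤30, objective 38.
(a,b)=(0,6): 1·0+1·6=6≤10, 5·0+4·6=24≤30, objective 36.
Maximum is 42 at (a,b)=(0,7).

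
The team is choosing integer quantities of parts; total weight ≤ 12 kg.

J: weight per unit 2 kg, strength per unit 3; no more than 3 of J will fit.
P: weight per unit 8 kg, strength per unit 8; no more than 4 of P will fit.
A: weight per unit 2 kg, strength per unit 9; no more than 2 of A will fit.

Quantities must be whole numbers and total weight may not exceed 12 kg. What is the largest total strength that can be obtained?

27

A has the best ratio (9/2); taking only A gives at most 2×9 = 18 (stopped by the supply cap of 2).
Mixing does better — 3×J and 2×A: weight 10 ≤ 12, strength 3·3 + 2·9 = 27.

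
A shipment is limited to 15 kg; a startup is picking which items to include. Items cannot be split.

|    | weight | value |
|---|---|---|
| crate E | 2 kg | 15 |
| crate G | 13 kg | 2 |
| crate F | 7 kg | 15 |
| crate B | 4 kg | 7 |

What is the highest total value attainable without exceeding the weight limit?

crate E + crate F: weight 2 + 7 = 9 ≤ 15, value 15 + 15 = 30.
crate E + crate F + crate B: weight 2 + 7 + 4 = 13 ≤ 15, value 15 + 15 + 7 = 37.
Best is crate E, crate F, and crate B with total value 37.

37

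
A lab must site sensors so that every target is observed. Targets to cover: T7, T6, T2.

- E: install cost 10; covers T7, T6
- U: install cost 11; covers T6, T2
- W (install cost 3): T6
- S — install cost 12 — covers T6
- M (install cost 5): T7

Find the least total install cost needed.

16

This is a weighted set-cover instance.
Choose U and M: together they cover T7, T6, T2 — every target.
Total install cost: 11 + 5 = 16.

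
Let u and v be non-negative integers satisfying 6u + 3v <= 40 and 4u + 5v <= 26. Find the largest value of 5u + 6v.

Relaxing integrality, the LP optimum is 32.50 at (u,v) = (6.5, 0), which is not an integer point.
(u,v)=(4,2): 6·4+3·2=30≤40, 4·4+5·2=26≤26, objective 32.
(u,v)=(5,1): 6·5+3·1=33≤40, 4·5+5·1=25≤26, objective 31.
The best lattice point is (4,2), giving 32.

32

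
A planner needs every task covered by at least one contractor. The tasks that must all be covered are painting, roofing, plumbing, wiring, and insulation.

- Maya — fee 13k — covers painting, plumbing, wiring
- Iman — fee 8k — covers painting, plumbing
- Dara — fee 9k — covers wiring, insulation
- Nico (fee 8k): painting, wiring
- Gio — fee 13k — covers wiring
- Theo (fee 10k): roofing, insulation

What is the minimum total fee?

The greedy cost-per-new-task heuristic would pick Iman, Dara, and Theo for 27, but a cheaper cover exists.
Choose Maya and Theo: together they cover painting, roofing, plumbing, wiring, insulation — every task.
Total fee: 13 + 10 = 23.
No cover costs less than 23.

23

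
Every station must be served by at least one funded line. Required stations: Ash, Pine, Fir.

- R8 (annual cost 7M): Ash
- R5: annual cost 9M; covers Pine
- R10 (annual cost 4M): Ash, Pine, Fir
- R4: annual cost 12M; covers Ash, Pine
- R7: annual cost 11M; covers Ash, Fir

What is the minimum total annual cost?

4

R10 alone covers Ash, Pine, Fir — every station.
Total annual cost: 4.
No cover costs less than 4.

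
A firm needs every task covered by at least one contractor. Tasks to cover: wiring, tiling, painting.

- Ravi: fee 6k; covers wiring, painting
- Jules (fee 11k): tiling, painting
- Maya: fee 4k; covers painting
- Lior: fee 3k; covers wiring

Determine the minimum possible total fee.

14

The greedy cost-per-new-task heuristic would pick Ravi and Jules for 17, but a cheaper cover exists.
Choose Jules and Lior: together they cover wiring, tiling, painting — every task.
Total fee: 11 + 3 = 14.
No cover costs less than 14.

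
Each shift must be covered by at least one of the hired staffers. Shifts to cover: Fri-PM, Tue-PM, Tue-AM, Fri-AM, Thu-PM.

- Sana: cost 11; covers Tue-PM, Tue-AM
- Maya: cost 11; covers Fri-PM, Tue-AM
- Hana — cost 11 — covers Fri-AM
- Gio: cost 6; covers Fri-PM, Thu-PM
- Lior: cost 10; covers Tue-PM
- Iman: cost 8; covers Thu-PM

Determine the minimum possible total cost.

This is a weighted set-cover instance.
Choose Sana, Hana, and Gio: together they cover Fri-PM, Tue-PM, Tue-AM, Fri-AM, Thu-PM — every shift.
Total cost: 11 + 11 + 6 = 28.

28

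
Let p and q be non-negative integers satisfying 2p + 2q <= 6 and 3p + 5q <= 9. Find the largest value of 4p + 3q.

(p,q)=(3,0): 2·3+2·0=6≤6, 3·3+5·0=9≤9, objective 12.
(p,q)=(2,0): 2·2+2·0=4≤6, 3·2+5·0=6≤9, objective 8.
No feasible integer point exceeds 12.

12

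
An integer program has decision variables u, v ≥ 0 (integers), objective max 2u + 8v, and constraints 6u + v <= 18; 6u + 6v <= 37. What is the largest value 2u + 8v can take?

The continuous relaxation peaks at (0, 6.17) with value 49.33; rounding to a feasible lattice point costs some objective.
(u,v)=(0,6): 6·0+1·6=6≤18, 6·0+6·6=36≤37, objective 48.
(u,v)=(1,5): 6·1+1·5=11≤18, 6·1+6·5=36≤37, objective 42.
(u,v)=(0,5): 6·0+1·5=5≤18, 6·0+6·5=30≤37, objective 40.
The best lattice point is (0,6), giving 48.

48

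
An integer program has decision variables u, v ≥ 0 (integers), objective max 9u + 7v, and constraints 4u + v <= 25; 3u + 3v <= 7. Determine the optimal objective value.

18

(u,v)=(2,0): 4·2+1·0=8≤25, 3·2+3·0=6≤7, objective 18.
(u,v)=(1,1): 4·1+1·1=5≤25, 3·1+3·1=6≤7, objective 16.
(u,v)=(1,0): 4·1+1·0=4≤25, 3·1+3·0=3≤7, objective 9.
Maximum is 18 at (u,v)=(2,0).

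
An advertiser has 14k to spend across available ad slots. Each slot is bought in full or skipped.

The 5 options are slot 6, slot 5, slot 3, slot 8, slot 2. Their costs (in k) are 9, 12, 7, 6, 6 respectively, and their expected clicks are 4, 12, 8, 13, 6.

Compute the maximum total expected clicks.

21

Allowing fractional choices, the relaxed optimum would be about 22.0, but ad slots are indivisible.
slot 3 + slot 8: cost 7 + 6 = 13 ≤ 14, expected clicks 8 + 13 = 21.
slot 8 + slot 2: cost 6 + 6 = 12 ≤ 14, expected clicks 13 + 6 = 19.
slot 3 + slot 2: cost 7 + 6 = 13 ≤ 14, expected clicks 8 + 6 = 14.
Best is slot 3 and slot 8 with total expected clicks 21.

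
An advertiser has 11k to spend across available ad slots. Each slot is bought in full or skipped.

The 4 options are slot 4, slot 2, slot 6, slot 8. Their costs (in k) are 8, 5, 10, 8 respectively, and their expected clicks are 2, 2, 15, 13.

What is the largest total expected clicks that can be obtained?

Treat it as a binary knapsack problem.
Allowing fractional choices, the relaxed optimum would be about 17.5, but ad slots are indivisible.
slot 8: cost 8 ≤ 11, expected clicks 13.
slot 6: cost 10 ≤ 11, expected clicks 15.
Best is slot 6 with total expected clicks 15.

15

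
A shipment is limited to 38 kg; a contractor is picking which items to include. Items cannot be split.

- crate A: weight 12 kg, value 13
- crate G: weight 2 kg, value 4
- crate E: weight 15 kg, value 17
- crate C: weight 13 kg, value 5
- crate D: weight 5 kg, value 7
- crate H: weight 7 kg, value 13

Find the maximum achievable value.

Treat it as a binary knapsack problem.
crate A + crate E + crate H: weight 12 + 15 + 7 = 34 ≤ 38, value 13 + 17 + 13 = 43.
crate A + crate G + crate E + crate H: weight 12 + 2 + 15 + 7 = 36 ≤ 38, value 13 + 4 + 17 + 13 = 47.
Best is crate A, crate G, crate E, and crate H with total value 47.

47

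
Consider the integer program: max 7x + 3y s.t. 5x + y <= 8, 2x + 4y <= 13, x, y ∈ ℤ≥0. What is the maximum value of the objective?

13

Relaxing integrality, the LP optimum is 15.56 at (x,y) = (1.06, 2.72), which is not an integer point.
(x,y)=(1,2): 5·1+1·2=7≤8, 2·1+4·2=10≤13, objective 13.
(x,y)=(1,1): 5·1+1·1=6≤8, 2·1+4·1=6≤13, objective 10.
(x,y)=(0,3): 5·0+1·3=3≤8, 2·0+4·3=12≤13, objective 9.
No feasible integer point exceeds 13.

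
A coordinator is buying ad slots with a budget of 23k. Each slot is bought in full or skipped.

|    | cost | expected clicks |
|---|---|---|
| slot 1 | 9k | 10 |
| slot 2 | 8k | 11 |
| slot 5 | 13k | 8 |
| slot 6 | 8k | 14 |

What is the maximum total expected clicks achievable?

25

This is an integer program with binary decision variables.
Allowing fractional choices, the relaxed optimum would be about 32.8, but ad slots are indivisible.
slot 5 + slot 6: cost 13 + 8 = 21 ≤ 23, expected clicks 8 + 14 = 22.
slot 2 + slot 6: cost 8 + 8 = 16 ≤ 23, expected clicks 11 + 14 = 25.
slot 1 + slot 6: cost 9 + 8 = 17 ≤ 23, expected clicks 10 + 14 = 24.
Best is slot 2 and slot 6 with total expected clicks 25.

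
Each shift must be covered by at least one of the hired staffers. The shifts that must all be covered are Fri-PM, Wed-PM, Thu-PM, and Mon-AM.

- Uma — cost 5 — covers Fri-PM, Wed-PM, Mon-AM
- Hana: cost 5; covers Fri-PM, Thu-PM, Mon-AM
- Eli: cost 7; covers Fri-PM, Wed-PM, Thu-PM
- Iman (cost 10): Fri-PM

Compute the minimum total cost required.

10

Choose Uma and Hana: together they cover Fri-PM, Wed-PM, Thu-PM, Mon-AM — every shift.
Total cost: 5 + 5 = 10.
No cover costs less than 10.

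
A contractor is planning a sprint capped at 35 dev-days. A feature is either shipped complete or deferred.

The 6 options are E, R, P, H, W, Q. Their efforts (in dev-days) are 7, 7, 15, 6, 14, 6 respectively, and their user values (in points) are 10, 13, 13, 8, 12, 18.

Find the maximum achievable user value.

54

Allowing fractional choices, the relaxed optimum would be about 56.8, but features are indivisible.
E + R + P + Q: effort 7 + 7 + 15 + 6 = 35 ≤ 35, user value 10 + 13 + 13 + 18 = 54.
E + R + W + Q: effort 7 + 7 + 14 + 6 = 34 ≤ 35, user value 10 + 13 + 12 + 18 = 53.
Best is E, R, P, and Q with total user value 54.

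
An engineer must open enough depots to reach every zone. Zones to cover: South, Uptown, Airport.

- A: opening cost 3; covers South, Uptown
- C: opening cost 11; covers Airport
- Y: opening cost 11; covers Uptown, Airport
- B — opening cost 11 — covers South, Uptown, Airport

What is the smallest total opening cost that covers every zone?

11

The greedy cost-per-new-zone heuristic would pick A and C for 14, but a cheaper cover exists.
B alone covers South, Uptown, Airport — every zone.
Total opening cost: 11.
No cover costs less than 11.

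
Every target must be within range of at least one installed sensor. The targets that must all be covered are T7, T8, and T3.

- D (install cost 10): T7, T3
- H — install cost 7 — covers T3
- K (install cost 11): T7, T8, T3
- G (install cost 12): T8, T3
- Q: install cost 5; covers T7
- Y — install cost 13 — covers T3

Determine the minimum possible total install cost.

11

K alone covers T7, T8, T3 — every target.
Total install cost: 11.
No cover costs less than 11.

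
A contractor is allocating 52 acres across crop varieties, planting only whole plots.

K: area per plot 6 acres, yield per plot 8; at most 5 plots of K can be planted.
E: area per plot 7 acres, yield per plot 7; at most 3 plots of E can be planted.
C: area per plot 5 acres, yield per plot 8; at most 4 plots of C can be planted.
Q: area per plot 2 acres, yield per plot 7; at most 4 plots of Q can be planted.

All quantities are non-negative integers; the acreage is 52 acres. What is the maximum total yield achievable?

Take 4×K, 4×C, and 4×Q: area 52 ≤ 52, yield 4·8 + 4·8 + 4·7 = 92.
Q has the best ratio (7/2) and is taken to its limit of 4; remaining capacity is filled optimally with the others.

92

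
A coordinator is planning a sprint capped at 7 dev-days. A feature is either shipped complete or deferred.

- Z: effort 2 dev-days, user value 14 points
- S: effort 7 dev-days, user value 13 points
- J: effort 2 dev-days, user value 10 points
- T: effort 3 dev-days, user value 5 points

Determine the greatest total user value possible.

29

Take Z, J, and T: effort 2 + 2 + 3 = 7 ≤ 7, user value 14 + 10 + 5 = 29.
No other feasible combination does better.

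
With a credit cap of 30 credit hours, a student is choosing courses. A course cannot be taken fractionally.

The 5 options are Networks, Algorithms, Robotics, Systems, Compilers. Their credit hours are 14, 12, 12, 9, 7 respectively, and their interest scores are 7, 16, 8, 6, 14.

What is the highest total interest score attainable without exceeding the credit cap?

36

Allowing fractional choices, the relaxed optimum would be about 37.3, but courses are indivisible.
Algorithms + Compilers: credit hours 12 + 7 = 19 ≤ 30, interest score 16 + 14 = 30.
Algorithms + Systems + Compilers: credit hours 12 + 9 + 7 = 28 ≤ 30, interest score 16 + 6 + 14 = 36.
Robotics + Systems + Compilers: credit hours 12 + 9 + 7 = 28 ≤ 30, interest score 8 + 6 + 14 = 28.
Best is Algorithms, Systems, and Compilers with total interest score 36.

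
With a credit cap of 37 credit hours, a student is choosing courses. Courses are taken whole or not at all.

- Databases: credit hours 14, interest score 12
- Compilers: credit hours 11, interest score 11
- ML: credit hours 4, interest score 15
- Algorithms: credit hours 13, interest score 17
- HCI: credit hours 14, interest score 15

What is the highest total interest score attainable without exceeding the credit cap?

47

Allowing fractional choices, the relaxed optimum would be about 53.0, but courses are indivisible.
Compilers + ML + Algorithms: credit hours 11 + 4 + 13 = 28 ≤ 37, interest score 11 + 15 + 17 = 43.
Databases + ML + Algorithms: credit hours 14 + 4 + 13 = 31 ≤ 37, interest score 12 + 15 + 17 = 44.
ML + Algorithms + HCI: credit hours 4 + 13 + 14 = 31 ≤ 37, interest score 15 + 17 + 15 = 47.
Best is ML, Algorithms, and HCI with total interest score 47.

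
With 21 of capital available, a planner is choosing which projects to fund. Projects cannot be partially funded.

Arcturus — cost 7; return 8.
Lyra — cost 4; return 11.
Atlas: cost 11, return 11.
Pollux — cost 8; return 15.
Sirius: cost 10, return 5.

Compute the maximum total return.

Allowing fractional choices, the relaxed optimum would be about 36.0, but projects are indivisible.
Lyra + Pollux: cost 4 + 8 = 12 ≤ 21, return 11 + 15 = 26.
Arcturus + Lyra + Pollux: cost 7 + 4 + 8 = 19 ≤ 21, return 8 + 11 + 15 = 34.
Best is Arcturus, Lyra, and Pollux with total return 34.

34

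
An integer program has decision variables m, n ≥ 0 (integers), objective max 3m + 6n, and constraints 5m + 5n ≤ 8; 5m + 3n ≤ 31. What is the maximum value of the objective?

The continuous relaxation peaks at (0, 1.6) with value 9.60; rounding to a feasible lattice point costs some objective.
(m,n)=(0,1): 5·0+5·1=5≤8, 5·0+3·1=3≤31, objective 6.
(m,n)=(1,0): 5·1+5·0=5≤8, 5·1+3·0=5≤31, objective 3.
No feasible integer point exceeds 6.

6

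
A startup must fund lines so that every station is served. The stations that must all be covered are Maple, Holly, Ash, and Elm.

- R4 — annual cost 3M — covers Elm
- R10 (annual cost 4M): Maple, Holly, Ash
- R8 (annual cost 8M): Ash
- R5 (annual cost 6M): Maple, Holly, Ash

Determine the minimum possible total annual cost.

7

This is a weighted set-cover instance.
Choose R4 and R10: together they cover Maple, Holly, Ash, Elm — every station.
Total annual cost: 3 + 4 = 7.
No cover costs less than 7.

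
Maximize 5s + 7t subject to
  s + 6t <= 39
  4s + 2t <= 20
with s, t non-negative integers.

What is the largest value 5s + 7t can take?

52

The continuous relaxation peaks at (1.91, 6.18) with value 52.82; rounding to a feasible lattice point costs some objective.
(s,t)=(2,6): 1·2+6·6=38≤39, 4·2+2·6=20≤20, objective 52.
(s,t)=(1,6): 1·1+6·6=37≤39, 4·1+2·6=16≤20, objective 47.
The best lattice point is (2,6), giving 52.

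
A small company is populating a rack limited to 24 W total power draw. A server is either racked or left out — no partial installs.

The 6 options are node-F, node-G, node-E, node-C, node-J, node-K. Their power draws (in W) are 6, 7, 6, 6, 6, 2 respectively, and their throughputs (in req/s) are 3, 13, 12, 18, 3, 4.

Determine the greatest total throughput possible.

node-G + node-E + node-C: power draw 7 + 6 + 6 = 19 ≤ 24, throughput 13 + 12 + 18 = 43.
node-G + node-E + node-C + node-K: power draw 7 + 6 + 6 + 2 = 21 ≤ 24, throughput 13 + 12 + 18 + 4 = 47.
Best is node-G, node-E, node-C, and node-K with total throughput 47.

47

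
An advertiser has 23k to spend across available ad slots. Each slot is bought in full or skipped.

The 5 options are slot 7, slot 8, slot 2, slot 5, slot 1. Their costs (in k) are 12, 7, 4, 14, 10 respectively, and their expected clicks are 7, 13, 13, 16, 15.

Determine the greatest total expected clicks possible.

41

Allowing fractional choices, the relaxed optimum would be about 43.3, but ad slots are indivisible.
slot 2 + slot 5: cost 4 + 14 = 18 ≤ 23, expected clicks 13 + 16 = 29.
slot 8 + slot 2 + slot 1: cost 7 + 4 + 10 = 21 ≤ 23, expected clicks 13 + 13 + 15 = 41.
slot 7 + slot 8 + slot 2: cost 12 + 7 + 4 = 23 ≤ 23, expected clicks 7 + 13 + 13 = 33.
Best is slot 8, slot 2, and slot 1 with total expected clicks 41.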